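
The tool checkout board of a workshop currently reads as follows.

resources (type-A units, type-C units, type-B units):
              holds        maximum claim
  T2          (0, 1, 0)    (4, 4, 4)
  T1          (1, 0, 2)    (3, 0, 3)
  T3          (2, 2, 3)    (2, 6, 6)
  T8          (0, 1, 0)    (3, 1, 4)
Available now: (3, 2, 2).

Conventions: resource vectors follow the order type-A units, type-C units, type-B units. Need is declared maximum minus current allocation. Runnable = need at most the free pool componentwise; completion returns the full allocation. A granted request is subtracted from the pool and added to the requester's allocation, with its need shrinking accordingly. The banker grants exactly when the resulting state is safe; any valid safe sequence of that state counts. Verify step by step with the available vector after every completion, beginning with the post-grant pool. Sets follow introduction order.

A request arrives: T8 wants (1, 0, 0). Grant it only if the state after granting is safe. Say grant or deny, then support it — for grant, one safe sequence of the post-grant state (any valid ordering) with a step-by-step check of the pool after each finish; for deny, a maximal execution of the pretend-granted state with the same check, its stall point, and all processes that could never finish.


GRANT: granting preserves safety; a valid post-grant sequence is T1, T8, T2, T3.
Key observation: with (2, 2, 2) left after the transfer, T1 can run at once — the state stays safe.
Check on the post-grant state, step by step:
  pool = (2, 2, 2)
  T1: need (2, 0, 1) fits (2, 2, 2); releases (1, 0, 2), pool now (3, 2, 4)
  T8: need (2, 0, 4) fits (3, 2, 4); releases (1, 1, 0), pool now (4, 3, 4)
  T2: need (4, 3, 4) fits (4, 3, 4); releases (0, 1, 0), pool now (4, 4, 4)
  T3: need (0, 4, 3) fits (4, 4, 4); releases (2, 2, 3), pool now (6, 6, 7)


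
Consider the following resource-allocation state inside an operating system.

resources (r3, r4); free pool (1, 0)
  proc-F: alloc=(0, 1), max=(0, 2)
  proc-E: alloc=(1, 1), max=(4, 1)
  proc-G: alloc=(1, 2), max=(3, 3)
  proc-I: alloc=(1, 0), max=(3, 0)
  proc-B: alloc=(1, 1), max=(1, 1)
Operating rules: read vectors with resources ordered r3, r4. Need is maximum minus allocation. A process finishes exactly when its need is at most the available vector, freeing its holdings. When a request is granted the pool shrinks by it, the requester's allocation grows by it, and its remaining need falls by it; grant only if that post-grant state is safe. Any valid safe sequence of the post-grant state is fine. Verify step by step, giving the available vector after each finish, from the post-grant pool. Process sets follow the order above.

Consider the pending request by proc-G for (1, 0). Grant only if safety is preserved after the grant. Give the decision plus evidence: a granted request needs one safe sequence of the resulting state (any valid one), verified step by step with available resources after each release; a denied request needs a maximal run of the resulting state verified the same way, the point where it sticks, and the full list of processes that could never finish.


GRANT. The post-grant state is safe; one safe sequence: proc-B, proc-F, proc-G, proc-I, proc-E.
Key observation: the transfer keeps a workable pool ((0, 0)); proc-B starts the safe sequence.
Check on the post-grant state, step by step:
  pool = (0, 0)
  proc-B needs (0, 0) <= (0, 0) -> finishes; pool += (1, 1) = (1, 1)
  proc-F needs (0, 1) <= (1, 1) -> finishes; pool += (0, 1) = (1, 2)
  proc-G needs (1, 1) <= (1, 2) -> finishes; pool += (2, 2) = (3, 4)
  proc-I needs (2, 0) <= (3, 4) -> finishes; pool += (1, 0) = (4, 4)
  proc-E needs (3, 0) <= (4, 4) -> finishes; pool += (1, 1) = (5, 5)


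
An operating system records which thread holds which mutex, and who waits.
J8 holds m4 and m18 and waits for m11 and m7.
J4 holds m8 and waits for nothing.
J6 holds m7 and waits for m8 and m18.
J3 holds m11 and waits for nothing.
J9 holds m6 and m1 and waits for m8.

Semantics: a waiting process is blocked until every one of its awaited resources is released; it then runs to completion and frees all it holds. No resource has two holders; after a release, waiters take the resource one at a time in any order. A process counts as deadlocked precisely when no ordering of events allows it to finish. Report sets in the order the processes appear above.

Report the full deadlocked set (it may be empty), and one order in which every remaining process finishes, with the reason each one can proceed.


Deadlocked: J8 and J6.
Key observation: the waits loop around J8 -> J6 -> J8 with no way out; no other process is dragged down with it.
One completion order for the rest: J4, J9, J3.
Check, step by step:
  J4 waits on nothing -> runs at once and releases m8
  J9: everything it awaited (m8) is free; runs, freeing m6 and m1
  J3 waits on nothing -> runs at once and releases m11


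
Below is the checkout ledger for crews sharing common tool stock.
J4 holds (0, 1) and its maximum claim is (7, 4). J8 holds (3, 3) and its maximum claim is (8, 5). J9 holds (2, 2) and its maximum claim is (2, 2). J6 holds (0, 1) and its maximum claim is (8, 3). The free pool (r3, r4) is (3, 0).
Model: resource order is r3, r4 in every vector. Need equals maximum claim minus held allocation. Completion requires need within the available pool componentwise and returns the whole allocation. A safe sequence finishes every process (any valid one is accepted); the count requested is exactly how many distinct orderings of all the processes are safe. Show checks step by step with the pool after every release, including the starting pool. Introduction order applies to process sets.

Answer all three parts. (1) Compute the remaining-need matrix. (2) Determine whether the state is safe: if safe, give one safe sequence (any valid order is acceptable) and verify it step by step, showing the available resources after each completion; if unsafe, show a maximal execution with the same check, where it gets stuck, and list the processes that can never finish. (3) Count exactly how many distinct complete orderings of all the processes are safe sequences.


(1) Need matrix, components ordered r3, r4:
  J4: (7, 3)
  J8: (5, 2)
  J9: (0, 0)
  J6: (8, 2)
(2) The state is SAFE; one workable sequence: J9, J8, J4, J6.
Key observation: the order's first zero-slack moment is J8 ((5, 2) needed, (5, 2) free — a requested resource with nothing to spare).
Step-by-step check:
  pool = (3, 0)
  J9 needs (0, 0) <= (3, 0) -> finishes; pool += (2, 2) = (5, 2)
  J8 needs (5, 2) <= (5, 2) -> finishes; pool += (3, 3) = (8, 5)
  J4 needs (7, 3) <= (8, 5) -> finishes; pool += (0, 1) = (8, 6)
  J6 needs (8, 2) <= (8, 6) -> finishes; pool += (0, 1) = (8, 7)
(3) Exactly 2 of the possible complete orderings are safe sequences.


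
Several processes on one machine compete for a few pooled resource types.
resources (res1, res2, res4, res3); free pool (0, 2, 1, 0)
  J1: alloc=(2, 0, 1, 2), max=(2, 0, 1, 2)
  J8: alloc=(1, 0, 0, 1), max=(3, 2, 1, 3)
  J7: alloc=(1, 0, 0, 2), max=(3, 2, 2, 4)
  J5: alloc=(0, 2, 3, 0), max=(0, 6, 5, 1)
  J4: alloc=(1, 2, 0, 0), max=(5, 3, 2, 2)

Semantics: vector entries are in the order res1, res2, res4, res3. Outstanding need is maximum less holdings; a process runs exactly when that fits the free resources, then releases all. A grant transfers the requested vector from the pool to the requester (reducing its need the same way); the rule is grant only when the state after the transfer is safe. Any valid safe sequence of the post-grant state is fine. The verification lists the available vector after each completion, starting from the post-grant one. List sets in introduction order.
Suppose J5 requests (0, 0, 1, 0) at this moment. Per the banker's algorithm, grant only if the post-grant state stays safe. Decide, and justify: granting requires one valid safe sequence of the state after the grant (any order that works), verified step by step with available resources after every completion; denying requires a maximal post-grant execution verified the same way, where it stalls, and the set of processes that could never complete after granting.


DENY — the pretend-granted state is unsafe.
Key observation: after J1, J8 the pool peaks at (3, 2, 1, 3), and each blocked process is short somewhere: J7 on res4; J5 on res2; J4 on res1, res4.
On the post-grant state, J1, J8 is a maximal run — nothing extends it. Walking it through:
  pool = (0, 2, 0, 0)
  J1: need (0, 0, 0, 0) fits (0, 2, 0, 0); releases (2, 0, 1, 2), pool now (2, 2, 1, 2)
  J8: need (2, 2, 1, 2) fits (2, 2, 1, 2); releases (1, 0, 0, 1), pool now (3, 2, 1, 3)
  J7 still needs (2, 2, 2, 2) but only (3, 2, 1, 3) is free — short on res4
  J5 still needs (0, 4, 1, 1) but only (3, 2, 1, 3) is free — short on res2
  J4 still needs (4, 1, 2, 2) but only (3, 2, 1, 3) is free — short on res1 and res4
Had the request been granted, J7, J5 and J4 could never finish.


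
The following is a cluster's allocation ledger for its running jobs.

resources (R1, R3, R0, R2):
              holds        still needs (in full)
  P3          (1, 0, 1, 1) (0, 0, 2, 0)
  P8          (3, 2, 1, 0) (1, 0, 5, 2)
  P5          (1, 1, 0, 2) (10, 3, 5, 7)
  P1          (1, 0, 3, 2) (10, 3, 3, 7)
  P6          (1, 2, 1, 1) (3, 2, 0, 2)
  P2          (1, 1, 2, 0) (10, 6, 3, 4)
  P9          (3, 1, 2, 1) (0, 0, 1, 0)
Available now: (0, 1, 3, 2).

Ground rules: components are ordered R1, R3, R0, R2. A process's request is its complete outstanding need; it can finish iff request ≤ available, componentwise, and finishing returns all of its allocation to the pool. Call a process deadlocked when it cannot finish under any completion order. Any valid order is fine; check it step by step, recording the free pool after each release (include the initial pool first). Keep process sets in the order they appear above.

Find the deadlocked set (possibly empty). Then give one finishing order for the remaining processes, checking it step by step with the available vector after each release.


The deadlocked set is P5, P1 and P2.
Key observation: after P9, P6, P8, P3 complete, (8, 6, 8, 5) is the best the pool ever gets, yet each leftover process wants more R1.
One completion order for the rest: P9, P6, P8, P3. Step-by-step check:
  pool = (0, 1, 3, 2)
  P9: need (0, 0, 1, 0) fits (0, 1, 3, 2); releases (3, 1, 2, 1), pool now (3, 2, 5, 3)
  P6: need (3, 2, 0, 2) fits (3, 2, 5, 3); releases (1, 2, 1, 1), pool now (4, 4, 6, 4)
  P8: need (1, 0, 5, 2) fits (4, 4, 6, 4); releases (3, 2, 1, 0), pool now (7, 6, 7, 4)
  P3: need (0, 0, 2, 0) fits (7, 6, 7, 4); releases (1, 0, 1, 1), pool now (8, 6, 8, 5)
The blocked processes can never fit:
  P5 still needs (10, 3, 5, 7) but only (8, 6, 8, 5) is free — short on R1 and R2
  P1 still needs (10, 3, 3, 7) but only (8, 6, 8, 5) is free — short on R1 and R2
  P2 still needs (10, 6, 3, 4) but only (8, 6, 8, 5) is free — short on R1


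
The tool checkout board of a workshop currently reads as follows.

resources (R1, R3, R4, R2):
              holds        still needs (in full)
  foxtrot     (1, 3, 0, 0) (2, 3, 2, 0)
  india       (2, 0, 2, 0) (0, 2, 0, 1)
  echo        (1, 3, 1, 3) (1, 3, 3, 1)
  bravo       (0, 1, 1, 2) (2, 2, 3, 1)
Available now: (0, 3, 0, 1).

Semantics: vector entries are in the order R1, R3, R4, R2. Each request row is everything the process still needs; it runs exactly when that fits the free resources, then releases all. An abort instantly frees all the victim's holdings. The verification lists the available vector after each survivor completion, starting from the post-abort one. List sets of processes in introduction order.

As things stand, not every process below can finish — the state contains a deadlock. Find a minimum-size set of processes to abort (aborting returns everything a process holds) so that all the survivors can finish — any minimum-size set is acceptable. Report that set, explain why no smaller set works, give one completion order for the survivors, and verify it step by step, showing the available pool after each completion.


Abort echo.
Key observation: no ordering could ever have run bravo before the abort of echo; with (1, 3, 1, 3) back in the pool it fits at step 3.
Minimality: the empty abort set fails — the state is deadlocked as it stands.
One survivor order: india, foxtrot, bravo. Walking it through (post-abort pool first):
  pool = (1, 6, 1, 4)
  india needs (0, 2, 0, 1) <= (1, 6, 1, 4) -> finishes; pool += (2, 0, 2, 0) = (3, 6, 3, 4)
  foxtrot needs (2, 3, 2, 0) <= (3, 6, 3, 4) -> finishes; pool += (1, 3, 0, 0) = (4, 9, 3, 4)
  bravo needs (2, 2, 3, 1) <= (4, 9, 3, 4) -> finishes; pool += (0, 1, 1, 2) = (4, 10, 4, 6)


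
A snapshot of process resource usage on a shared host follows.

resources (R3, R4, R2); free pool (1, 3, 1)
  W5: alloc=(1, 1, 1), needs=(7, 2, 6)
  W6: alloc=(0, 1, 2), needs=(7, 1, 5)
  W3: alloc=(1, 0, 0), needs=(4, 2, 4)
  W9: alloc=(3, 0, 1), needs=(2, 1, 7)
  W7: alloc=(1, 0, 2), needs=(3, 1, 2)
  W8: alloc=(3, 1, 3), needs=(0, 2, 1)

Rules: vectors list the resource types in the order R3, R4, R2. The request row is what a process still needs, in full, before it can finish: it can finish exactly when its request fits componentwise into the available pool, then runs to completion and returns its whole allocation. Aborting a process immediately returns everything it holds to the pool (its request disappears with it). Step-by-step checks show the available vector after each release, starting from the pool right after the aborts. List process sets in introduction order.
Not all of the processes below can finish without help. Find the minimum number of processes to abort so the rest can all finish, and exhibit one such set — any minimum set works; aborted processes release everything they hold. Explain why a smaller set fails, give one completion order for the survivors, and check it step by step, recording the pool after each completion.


Abort W5.
Key observation: W9 had no path to completion before; after the abort of W5 ((1, 1, 1) returned), step 3 is where it fits.
Why nothing smaller works: aborting no one leaves the state deadlocked as given.
Survivors finish in the order: W8, W7, W9, W3, W6. Step-by-step check (pool after the aborts first):
  pool = (2, 4, 2)
  W8: need (0, 2, 1) fits (2, 4, 2); releases (3, 1, 3), pool now (5, 5, 5)
  W7: need (3, 1, 2) fits (5, 5, 5); releases (1, 0, 2), pool now (6, 5, 7)
  W9: need (2, 1, 7) fits (6, 5, 7); releases (3, 0, 1), pool now (9, 5, 8)
  W3: need (4, 2, 4) fits (9, 5, 8); releases (1, 0, 0), pool now (10, 5, 8)
  W6: need (7, 1, 5) fits (10, 5, 8); releases (0, 1, 2), pool now (10, 6, 10)


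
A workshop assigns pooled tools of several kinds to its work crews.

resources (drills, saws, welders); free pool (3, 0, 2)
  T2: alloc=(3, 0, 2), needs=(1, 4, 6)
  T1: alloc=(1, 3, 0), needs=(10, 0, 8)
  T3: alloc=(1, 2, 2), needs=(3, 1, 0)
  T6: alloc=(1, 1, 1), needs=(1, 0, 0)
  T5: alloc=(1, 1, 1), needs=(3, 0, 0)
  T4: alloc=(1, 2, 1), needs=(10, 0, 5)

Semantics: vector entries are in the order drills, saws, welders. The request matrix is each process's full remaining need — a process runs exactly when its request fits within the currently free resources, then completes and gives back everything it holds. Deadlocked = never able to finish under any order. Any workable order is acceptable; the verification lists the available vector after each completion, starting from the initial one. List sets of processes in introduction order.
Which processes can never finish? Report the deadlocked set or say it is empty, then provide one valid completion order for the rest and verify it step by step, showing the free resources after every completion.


Deadlocked set: T1 and T4.
Key observation: the wall is drills: completing T6, T3, T5, T2 brings the pool only to (9, 4, 8), and all the rest need more.
The rest can finish in the order T6, T3, T5, T2. Check, step by step:
  pool = (3, 0, 2)
  T6 needs (1, 0, 0) <= (3, 0, 2) -> finishes; pool += (1, 1, 1) = (4, 1, 3)
  T3 needs (3, 1, 0) <= (4, 1, 3) -> finishes; pool += (1, 2, 2) = (5, 3, 5)
  T5 needs (3, 0, 0) <= (5, 3, 5) -> finishes; pool += (1, 1, 1) = (6, 4, 6)
  T2 needs (1, 4, 6) <= (6, 4, 6) -> finishes; pool += (3, 0, 2) = (9, 4, 8)
The stuck group stays short no matter what:
  T1 still needs (10, 0, 8) but only (9, 4, 8) is free — short on drills
  T4 still needs (10, 0, 5) but only (9, 4, 8) is free — short on drills


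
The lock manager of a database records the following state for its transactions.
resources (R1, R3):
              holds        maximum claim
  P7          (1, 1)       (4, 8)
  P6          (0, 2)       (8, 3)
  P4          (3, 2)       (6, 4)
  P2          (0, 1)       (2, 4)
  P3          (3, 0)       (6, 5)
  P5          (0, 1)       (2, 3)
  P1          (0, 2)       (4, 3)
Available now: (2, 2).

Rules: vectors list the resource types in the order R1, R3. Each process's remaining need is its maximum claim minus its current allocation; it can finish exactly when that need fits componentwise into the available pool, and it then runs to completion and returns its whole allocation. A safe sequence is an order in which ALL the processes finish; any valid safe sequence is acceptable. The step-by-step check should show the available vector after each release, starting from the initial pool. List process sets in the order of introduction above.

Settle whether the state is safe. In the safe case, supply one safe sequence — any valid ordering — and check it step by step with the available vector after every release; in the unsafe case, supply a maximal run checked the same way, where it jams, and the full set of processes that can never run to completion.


UNSAFE.
Key observation: R1 is the bottleneck — with P5, P2 done the pool holds (2, 4), short of every remaining need.
A maximal execution: P5, P2 — then nothing else fits. Check, step by step:
  pool = (2, 2)
  P5 needs (2, 2) <= (2, 2) -> finishes; pool += (0, 1) = (2, 3)
  P2 needs (2, 3) <= (2, 3) -> finishes; pool += (0, 1) = (2, 4)
  blocked: P7 wants (3, 7), pool (2, 4) — not enough R1 and R3
  blocked: P6 wants (8, 1), pool (2, 4) — not enough R1
  blocked: P4 wants (3, 2), pool (2, 4) — not enough R1
  blocked: P3 wants (3, 5), pool (2, 4) — not enough R1 and R3
  blocked: P1 wants (4, 1), pool (2, 4) — not enough R1
Never able to finish: P7, P6, P4, P3 and P1.


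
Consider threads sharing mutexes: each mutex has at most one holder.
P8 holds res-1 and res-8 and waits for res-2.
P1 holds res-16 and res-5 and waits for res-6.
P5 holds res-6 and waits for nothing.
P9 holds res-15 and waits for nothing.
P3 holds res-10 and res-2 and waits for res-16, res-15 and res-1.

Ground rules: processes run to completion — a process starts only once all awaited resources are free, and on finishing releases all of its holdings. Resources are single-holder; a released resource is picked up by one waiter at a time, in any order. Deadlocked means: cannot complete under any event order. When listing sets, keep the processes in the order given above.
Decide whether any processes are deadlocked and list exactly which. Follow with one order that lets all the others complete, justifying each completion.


The deadlocked set is P8 and P3.
Key observation: nobody on the ring P8 -> P3 -> P8 can start until another member finishes, which never happens; no other process is dragged down with it.
A valid finishing order for the others: P5, P1, P9.
Step-by-step check:
  run P5 (it waits on nothing); releases res-6
  P1 waits on res-6 — all released -> runs and releases res-16 and res-5
  run P9 (it waits on nothing); releases res-15


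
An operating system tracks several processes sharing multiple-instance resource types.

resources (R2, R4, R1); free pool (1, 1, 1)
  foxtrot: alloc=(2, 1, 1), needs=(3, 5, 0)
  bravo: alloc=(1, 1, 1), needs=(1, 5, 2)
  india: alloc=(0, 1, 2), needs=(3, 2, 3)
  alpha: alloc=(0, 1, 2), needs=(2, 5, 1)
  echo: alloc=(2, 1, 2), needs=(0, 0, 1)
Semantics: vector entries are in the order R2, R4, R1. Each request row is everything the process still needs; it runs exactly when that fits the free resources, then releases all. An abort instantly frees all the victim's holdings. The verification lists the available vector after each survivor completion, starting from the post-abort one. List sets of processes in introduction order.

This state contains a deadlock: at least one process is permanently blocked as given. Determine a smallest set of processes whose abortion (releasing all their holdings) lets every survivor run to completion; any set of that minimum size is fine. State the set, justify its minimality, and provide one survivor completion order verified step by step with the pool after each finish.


The answer: abort foxtrot and alpha.
Key observation: the deadlocked bravo becomes finishable only because foxtrot and alpha released (2, 2, 3); it completes at step 3 below.
No one abort is enough; case by case: foxtrot alone leaves bravo blocked (short on R4); bravo alone leaves foxtrot blocked (short on R4); india alone leaves foxtrot blocked (short on R4); alpha alone leaves foxtrot blocked (short on R4); echo alone leaves foxtrot blocked (short on R4).
The survivors complete as india, echo, bravo. Walking it through (starting from the post-abort pool):
  pool = (3, 3, 4)
  run india (needs (3, 2, 3), free (3, 3, 4)); after release of (0, 1, 2) the pool is (3, 4, 6)
  run echo (needs (0, 0, 1), free (3, 4, 6)); after release of (2, 1, 2) the pool is (5, 5, 8)
  run bravo (needs (1, 5, 2), free (5, 5, 8)); after release of (1, 1, 1) the pool is (6, 6, 9)


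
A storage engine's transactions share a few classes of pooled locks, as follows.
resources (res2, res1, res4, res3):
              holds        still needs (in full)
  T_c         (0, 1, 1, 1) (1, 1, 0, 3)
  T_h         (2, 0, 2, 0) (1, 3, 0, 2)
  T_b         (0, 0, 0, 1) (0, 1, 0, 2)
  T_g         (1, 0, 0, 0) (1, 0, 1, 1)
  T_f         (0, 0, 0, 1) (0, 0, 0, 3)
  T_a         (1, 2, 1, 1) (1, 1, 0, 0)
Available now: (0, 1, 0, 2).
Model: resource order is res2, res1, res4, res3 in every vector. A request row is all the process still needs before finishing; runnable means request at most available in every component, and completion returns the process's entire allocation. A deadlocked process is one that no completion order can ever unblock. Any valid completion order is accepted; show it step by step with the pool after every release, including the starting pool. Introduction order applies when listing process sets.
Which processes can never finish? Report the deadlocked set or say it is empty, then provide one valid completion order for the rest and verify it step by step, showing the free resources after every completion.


Deadlocked set: T_c, T_h, T_g and T_a.
Key observation: even finishing T_b, T_f leaves just (0, 1, 0, 4) free — too little res2 for any of the remaining processes.
One completion order for the rest: T_b, T_f. Check, step by step:
  pool = (0, 1, 0, 2)
  T_b: need (0, 1, 0, 2) fits (0, 1, 0, 2); releases (0, 0, 0, 1), pool now (0, 1, 0, 3)
  T_f: need (0, 0, 0, 3) fits (0, 1, 0, 3); releases (0, 0, 0, 1), pool now (0, 1, 0, 4)
The stuck group stays short no matter what:
  T_c still needs (1, 1, 0, 3) but only (0, 1, 0, 4) is free — short on res2
  T_h still needs (1, 3, 0, 2) but only (0, 1, 0, 4) is free — short on res2 and res1
  T_g still needs (1, 0, 1, 1) but only (0, 1, 0, 4) is free — short on res2 and res4
  T_a still needs (1, 1, 0, 0) but only (0, 1, 0, 4) is free — short on res2


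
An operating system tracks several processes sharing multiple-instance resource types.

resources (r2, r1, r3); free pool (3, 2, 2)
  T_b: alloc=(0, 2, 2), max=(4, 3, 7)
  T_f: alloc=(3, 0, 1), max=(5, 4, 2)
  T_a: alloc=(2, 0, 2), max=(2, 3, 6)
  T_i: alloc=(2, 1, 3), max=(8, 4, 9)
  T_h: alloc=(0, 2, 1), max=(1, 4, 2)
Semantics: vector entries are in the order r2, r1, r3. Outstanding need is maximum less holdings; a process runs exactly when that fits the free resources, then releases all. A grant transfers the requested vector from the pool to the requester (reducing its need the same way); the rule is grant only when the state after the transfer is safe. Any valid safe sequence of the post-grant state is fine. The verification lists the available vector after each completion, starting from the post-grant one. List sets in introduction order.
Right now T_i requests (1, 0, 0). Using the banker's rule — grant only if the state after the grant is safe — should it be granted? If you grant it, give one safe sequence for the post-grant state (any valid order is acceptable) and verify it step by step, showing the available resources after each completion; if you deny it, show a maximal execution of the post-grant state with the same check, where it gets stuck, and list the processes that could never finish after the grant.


GRANT — the state after the grant stays safe, e.g. via T_h, T_f, T_a, T_b, T_i.
Key observation: the grant leaves (2, 2, 2) free — enough for T_h, whose release restarts the cascade.
Step-by-step check of the post-grant state:
  pool = (2, 2, 2)
  T_h: need (1, 2, 1) fits (2, 2, 2); releases (0, 2, 1), pool now (2, 4, 3)
  T_f: need (2, 4, 1) fits (2, 4, 3); releases (3, 0, 1), pool now (5, 4, 4)
  T_a: need (0, 3, 4) fits (5, 4, 4); releases (2, 0, 2), pool now (7, 4, 6)
  T_b: need (4, 1, 5) fits (7, 4, 6); releases (0, 2, 2), pool now (7, 6, 8)
  T_i: need (5, 3, 6) fits (7, 6, 8); releases (3, 1, 3), pool now (10, 7, 11)


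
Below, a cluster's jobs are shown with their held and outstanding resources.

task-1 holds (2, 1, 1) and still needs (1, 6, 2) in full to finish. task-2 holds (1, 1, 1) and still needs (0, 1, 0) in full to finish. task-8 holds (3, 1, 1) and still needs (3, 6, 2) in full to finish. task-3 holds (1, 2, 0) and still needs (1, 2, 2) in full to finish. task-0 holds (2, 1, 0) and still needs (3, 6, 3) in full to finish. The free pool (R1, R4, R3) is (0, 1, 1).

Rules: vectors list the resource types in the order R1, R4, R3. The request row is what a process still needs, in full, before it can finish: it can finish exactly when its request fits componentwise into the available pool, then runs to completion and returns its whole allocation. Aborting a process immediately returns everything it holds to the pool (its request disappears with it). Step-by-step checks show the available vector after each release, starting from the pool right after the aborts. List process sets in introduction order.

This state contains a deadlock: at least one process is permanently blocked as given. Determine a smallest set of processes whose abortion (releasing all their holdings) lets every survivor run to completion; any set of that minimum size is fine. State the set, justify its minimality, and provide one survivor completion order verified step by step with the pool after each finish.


Abort task-1 and task-8.
Key observation: task-0 had no path to completion before; after the abort of task-1 and task-8 ((5, 2, 2) returned), step 3 is where it fits.
Minimality, checking each single-abort alternative: task-1 alone leaves task-8 blocked (short on R4); task-2 alone leaves task-1 blocked (short on R4); task-8 alone leaves task-1 blocked (short on R4); task-3 alone leaves task-1 blocked (short on R4); task-0 alone leaves task-1 blocked (short on R4).
The survivors complete as task-3, task-2, task-0. Step-by-step check (starting from the post-abort pool):
  pool = (5, 3, 3)
  task-3: need (1, 2, 2) fits (5, 3, 3); releases (1, 2, 0), pool now (6, 5, 3)
  task-2: need (0, 1, 0) fits (6, 5, 3); releases (1, 1, 1), pool now (7, 6, 4)
  task-0: need (3, 6, 3) fits (7, 6, 4); releases (2, 1, 0), pool now (9, 7, 4)


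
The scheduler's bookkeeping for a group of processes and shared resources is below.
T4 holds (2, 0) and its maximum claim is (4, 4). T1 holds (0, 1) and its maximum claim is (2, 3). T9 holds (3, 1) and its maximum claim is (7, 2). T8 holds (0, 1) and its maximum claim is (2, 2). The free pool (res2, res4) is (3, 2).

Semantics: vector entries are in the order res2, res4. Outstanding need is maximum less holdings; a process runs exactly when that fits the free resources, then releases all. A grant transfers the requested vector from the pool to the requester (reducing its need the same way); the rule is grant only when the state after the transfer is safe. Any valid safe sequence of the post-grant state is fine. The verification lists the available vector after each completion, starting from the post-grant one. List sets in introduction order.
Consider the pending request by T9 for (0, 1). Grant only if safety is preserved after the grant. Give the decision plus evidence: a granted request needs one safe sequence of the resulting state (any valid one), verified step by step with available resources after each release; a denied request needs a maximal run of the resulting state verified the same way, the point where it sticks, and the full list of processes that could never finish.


DENY. Granting would leave the state unsafe.
Key observation: after T8, T1 the pool peaks at (3, 3), and each blocked process is short somewhere: T4 on res4; T9 on res2.
After a pretend grant, a maximal execution: T8, T1 — then nothing else fits. Verifying each step:
  pool = (3, 1)
  T8 needs (2, 1) <= (3, 1) -> finishes; pool += (0, 1) = (3, 2)
  T1 needs (2, 2) <= (3, 2) -> finishes; pool += (0, 1) = (3, 3)
  T4 still needs (2, 4) but only (3, 3) is free — short on res4
  T9 still needs (4, 0) but only (3, 3) is free — short on res2
Post-grant, the permanently blocked set is T4 and T9.


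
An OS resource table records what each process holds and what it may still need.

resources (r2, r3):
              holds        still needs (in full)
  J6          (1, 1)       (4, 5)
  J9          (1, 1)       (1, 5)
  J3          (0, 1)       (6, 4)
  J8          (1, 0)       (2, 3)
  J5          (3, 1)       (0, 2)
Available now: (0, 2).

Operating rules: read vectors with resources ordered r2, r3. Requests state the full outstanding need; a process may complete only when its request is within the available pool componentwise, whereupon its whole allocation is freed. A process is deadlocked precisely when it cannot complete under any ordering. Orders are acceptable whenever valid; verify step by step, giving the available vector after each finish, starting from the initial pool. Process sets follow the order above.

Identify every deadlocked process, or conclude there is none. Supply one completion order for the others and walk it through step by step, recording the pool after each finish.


Deadlocked set: J6, J9 and J3.
Key observation: even finishing J5, J8 leaves just (4, 3) free — too little r3 for any of the remaining processes.
A valid finishing order for the others: J5, J8. Step-by-step check:
  pool = (0, 2)
  J5: need (0, 2) fits (0, 2); releases (3, 1), pool now (3, 3)
  J8: need (2, 3) fits (3, 3); releases (1, 0), pool now (4, 3)
The stuck group stays short no matter what:
  J6 still needs (4, 5) but only (4, 3) is free — short on r3
  J9 still needs (1, 5) but only (4, 3) is free — short on r3
  J3 still needs (6, 4) but only (4, 3) is free — short on r2 and r3


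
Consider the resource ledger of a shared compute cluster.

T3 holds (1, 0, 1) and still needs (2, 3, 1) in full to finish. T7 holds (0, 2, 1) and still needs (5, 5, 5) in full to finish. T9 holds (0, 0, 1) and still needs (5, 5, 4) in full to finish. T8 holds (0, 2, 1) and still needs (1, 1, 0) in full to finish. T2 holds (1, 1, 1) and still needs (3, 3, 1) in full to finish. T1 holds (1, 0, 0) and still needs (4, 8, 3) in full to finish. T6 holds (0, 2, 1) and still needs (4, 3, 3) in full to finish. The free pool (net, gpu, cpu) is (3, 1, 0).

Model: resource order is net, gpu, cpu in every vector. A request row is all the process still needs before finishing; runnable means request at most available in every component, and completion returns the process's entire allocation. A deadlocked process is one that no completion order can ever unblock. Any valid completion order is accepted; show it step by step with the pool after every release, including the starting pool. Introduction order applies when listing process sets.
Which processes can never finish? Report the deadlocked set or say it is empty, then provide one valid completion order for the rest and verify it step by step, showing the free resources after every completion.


No process is deadlocked.
Key observation: T8 fits the free pool immediately, and its release cascades until everyone finishes.
The rest can finish in the order T8, T3, T2, T6, T9, T7, T1. Verifying each step:
  pool = (3, 1, 0)
  T8: need (1, 1, 0) fits (3, 1, 0); releases (0, 2, 1), pool now (3, 3, 1)
  T3: need (2, 3, 1) fits (3, 3, 1); releases (1, 0, 1), pool now (4, 3, 2)
  T2: need (3, 3, 1) fits (4, 3, 2); releases (1, 1, 1), pool now (5, 4, 3)
  T6: need (4, 3, 3) fits (5, 4, 3); releases (0, 2, 1), pool now (5, 6, 4)
  T9: need (5, 5, 4) fits (5, 6, 4); releases (0, 0, 1), pool now (5, 6, 5)
  T7: need (5, 5, 5) fits (5, 6, 5); releases (0, 2, 1), pool now (5, 8, 6)
  T1: need (4, 8, 3) fits (5, 8, 6); releases (1, 0, 0), pool now (6, 8, 6)


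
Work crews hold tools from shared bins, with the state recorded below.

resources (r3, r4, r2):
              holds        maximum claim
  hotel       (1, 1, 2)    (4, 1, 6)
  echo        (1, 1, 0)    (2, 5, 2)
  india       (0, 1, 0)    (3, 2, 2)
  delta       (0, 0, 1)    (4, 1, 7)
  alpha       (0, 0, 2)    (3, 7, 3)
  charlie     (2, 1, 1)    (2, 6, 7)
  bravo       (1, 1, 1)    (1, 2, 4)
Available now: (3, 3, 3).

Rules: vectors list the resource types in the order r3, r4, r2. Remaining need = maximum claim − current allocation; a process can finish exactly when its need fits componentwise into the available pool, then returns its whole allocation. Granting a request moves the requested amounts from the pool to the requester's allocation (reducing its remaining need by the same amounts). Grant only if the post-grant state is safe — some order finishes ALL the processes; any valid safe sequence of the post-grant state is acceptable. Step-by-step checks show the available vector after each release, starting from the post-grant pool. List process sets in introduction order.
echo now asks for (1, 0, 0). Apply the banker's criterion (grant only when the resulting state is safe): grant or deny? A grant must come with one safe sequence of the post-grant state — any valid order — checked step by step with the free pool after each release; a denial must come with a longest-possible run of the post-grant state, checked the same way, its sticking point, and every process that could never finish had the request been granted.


GRANT: granting preserves safety; a valid post-grant sequence is bravo, india, hotel, charlie, alpha, echo, delta.
Key observation: granting shrinks the pool to (2, 3, 3), yet bravo still fits and the chain goes through.
Check on the post-grant state, step by step:
  pool = (2, 3, 3)
  run bravo (needs (0, 1, 3), free (2, 3, 3)); after release of (1, 1, 1) the pool is (3, 4, 4)
  run india (needs (3, 1, 2), free (3, 4, 4)); after release of (0, 1, 0) the pool is (3, 5, 4)
  run hotel (needs (3, 0, 4), free (3, 5, 4)); after release of (1, 1, 2) the pool is (4, 6, 6)
  run charlie (needs (0, 5, 6), free (4, 6, 6)); after release of (2, 1, 1) the pool is (6, 7, 7)
  run alpha (needs (3, 7, 1), free (6, 7, 7)); after release of (0, 0, 2) the pool is (6, 7, 9)
  run echo (needs (0, 4, 2), free (6, 7, 9)); after release of (2, 1, 0) the pool is (8, 8, 9)
  run delta (needs (4, 1, 6), free (8, 8, 9)); after release of (0, 0, 1) the pool is (8, 8, 10)


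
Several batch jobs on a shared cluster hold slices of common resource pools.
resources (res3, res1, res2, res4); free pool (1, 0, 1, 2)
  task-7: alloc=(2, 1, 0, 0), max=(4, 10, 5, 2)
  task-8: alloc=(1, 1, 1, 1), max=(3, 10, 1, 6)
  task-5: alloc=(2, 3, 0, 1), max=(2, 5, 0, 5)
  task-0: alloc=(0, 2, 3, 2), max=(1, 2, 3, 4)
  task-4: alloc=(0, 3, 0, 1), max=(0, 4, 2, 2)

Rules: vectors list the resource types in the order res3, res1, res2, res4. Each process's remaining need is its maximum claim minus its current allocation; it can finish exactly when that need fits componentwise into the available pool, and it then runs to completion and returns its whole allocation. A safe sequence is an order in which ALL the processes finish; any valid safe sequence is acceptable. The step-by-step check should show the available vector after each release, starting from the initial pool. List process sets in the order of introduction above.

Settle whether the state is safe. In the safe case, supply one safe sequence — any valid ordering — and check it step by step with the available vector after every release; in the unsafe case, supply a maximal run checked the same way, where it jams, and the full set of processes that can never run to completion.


The state is UNSAFE.
Key observation: even finishing task-0, task-5, task-4 leaves just (3, 8, 4, 6) free — too little res1 for any of the remaining processes.
Going as far as possible: task-0, task-5, task-4; after that, nothing fits. Check, step by step:
  pool = (1, 0, 1, 2)
  task-0: need (1, 0, 0, 2) fits (1, 0, 1, 2); releases (0, 2, 3, 2), pool now (1, 2, 4, 4)
  task-5: need (0, 2, 0, 4) fits (1, 2, 4, 4); releases (2, 3, 0, 1), pool now (3, 5, 4, 5)
  task-4: need (0, 1, 2, 1) fits (3, 5, 4, 5); releases (0, 3, 0, 1), pool now (3, 8, 4, 6)
  blocked: task-7 wants (2, 9, 5, 2), pool (3, 8, 4, 6) — not enough res1 and res2
  blocked: task-8 wants (2, 9, 0, 5), pool (3, 8, 4, 6) — not enough res1
Never able to finish: task-7 and task-8.


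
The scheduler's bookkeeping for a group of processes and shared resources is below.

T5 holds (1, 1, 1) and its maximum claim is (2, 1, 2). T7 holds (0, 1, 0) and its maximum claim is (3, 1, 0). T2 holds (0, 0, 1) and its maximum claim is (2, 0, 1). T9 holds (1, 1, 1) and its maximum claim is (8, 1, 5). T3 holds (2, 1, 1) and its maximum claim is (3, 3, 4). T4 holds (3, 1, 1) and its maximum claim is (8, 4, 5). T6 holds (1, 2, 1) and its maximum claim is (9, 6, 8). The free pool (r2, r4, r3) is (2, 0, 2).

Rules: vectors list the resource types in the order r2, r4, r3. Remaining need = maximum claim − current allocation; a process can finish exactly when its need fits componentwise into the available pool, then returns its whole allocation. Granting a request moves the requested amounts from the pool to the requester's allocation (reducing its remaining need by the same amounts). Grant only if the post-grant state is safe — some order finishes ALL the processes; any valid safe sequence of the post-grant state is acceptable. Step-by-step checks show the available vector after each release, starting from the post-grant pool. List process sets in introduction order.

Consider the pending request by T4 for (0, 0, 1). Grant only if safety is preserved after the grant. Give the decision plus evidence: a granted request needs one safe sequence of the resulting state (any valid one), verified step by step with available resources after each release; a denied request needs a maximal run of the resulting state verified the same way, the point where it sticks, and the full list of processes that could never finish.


GRANT — the state after the grant stays safe, e.g. via T2, T5, T7, T3, T4, T9, T6.
Key observation: the grant leaves (2, 0, 1) free — enough for T2, whose release restarts the cascade.
Check on the post-grant state, step by step:
  pool = (2, 0, 1)
  T2: need (2, 0, 0) fits (2, 0, 1); releases (0, 0, 1), pool now (2, 0, 2)
  T5: need (1, 0, 1) fits (2, 0, 2); releases (1, 1, 1), pool now (3, 1, 3)
  T7: need (3, 0, 0) fits (3, 1, 3); releases (0, 1, 0), pool now (3, 2, 3)
  T3: need (1, 2, 3) fits (3, 2, 3); releases (2, 1, 1), pool now (5, 3, 4)
  T4: need (5, 3, 3) fits (5, 3, 4); releases (3, 1, 2), pool now (8, 4, 6)
  T9: need (7, 0, 4) fits (8, 4, 6); releases (1, 1, 1), pool now (9, 5, 7)
  T6: need (8, 4, 7) fits (9, 5, 7); releases (1, 2, 1), pool now (10, 7, 8)


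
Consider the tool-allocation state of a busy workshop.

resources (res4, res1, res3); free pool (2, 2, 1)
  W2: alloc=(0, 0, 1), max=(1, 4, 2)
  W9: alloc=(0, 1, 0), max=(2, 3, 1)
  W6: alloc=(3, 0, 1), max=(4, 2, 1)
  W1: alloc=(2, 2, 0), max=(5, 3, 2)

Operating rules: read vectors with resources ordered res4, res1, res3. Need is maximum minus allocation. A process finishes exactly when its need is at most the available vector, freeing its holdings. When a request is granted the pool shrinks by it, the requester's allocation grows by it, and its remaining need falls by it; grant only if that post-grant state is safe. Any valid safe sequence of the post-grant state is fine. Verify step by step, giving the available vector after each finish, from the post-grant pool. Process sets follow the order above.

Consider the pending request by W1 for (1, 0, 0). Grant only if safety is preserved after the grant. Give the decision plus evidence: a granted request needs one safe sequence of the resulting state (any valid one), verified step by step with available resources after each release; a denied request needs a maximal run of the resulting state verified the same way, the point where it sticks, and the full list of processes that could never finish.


GRANT — the state after the grant stays safe, e.g. via W6, W9, W1, W2.
Key observation: after the grant the pool drops to (1, 2, 1), which still lets W6 finish first and unwind the rest.
Step-by-step check of the post-grant state:
  pool = (1, 2, 1)
  W6: need (1, 2, 0) fits (1, 2, 1); releases (3, 0, 1), pool now (4, 2, 2)
  W9: need (2, 2, 1) fits (4, 2, 2); releases (0, 1, 0), pool now (4, 3, 2)
  W1: need (2, 1, 2) fits (4, 3, 2); releases (3, 2, 0), pool now (7, 5, 2)
  W2: need (1, 4, 1) fits (7, 5, 2); releases (0, 0, 1), pool now (7, 5, 3)
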